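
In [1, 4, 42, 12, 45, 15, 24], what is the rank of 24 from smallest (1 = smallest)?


Sort ascending: [1, 4, 12, 15, 24, 42, 45]
Find 24 in the sorted list.
24 is at position 5 (1-indexed).
Final answer: 5


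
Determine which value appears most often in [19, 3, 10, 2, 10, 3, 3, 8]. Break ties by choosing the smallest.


Count the frequency of each value:
  2 appears 1 time(s)
  3 appears 3 time(s)
  8 appears 1 time(s)
  10 appears 2 time(s)
  19 appears 1 time(s)
Maximum frequency is 3.
Only 3 reaches that frequency, so it is the mode.
Final answer: 3


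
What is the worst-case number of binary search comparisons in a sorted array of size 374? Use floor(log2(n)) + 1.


Binary search halves the search space each step.
Maximum comparisons = floor(log2(374)) + 1
log2(374) = 8.5469
floor(log2(374)) = 8, so 8 + 1 = 9
Final answer: 9


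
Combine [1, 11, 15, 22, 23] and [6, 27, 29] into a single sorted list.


List A: [1, 11, 15, 22, 23]
List B: [6, 27, 29]
Repeatedly compare the front elements and take the smaller:
  1 vs 6 -> take 1
  11 vs 6 -> take 6
  11 vs 27 -> take 11
  15 vs 27 -> take 15
  22 vs 27 -> take 22
  23 vs 27 -> take 23
  A is exhausted; append the rest of B: [27, 29]
Final answer: [1, 6, 11, 15, 22, 23, 27, 29]


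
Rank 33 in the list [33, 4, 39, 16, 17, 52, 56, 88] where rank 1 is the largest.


Sort descending: [88, 56, 52, 39, 33, 17, 16, 4]
Find 33 in the sorted list.
33 is at position 5.
Final answer: 5


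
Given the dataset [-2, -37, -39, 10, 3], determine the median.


First, sort the list: [-39, -37, -2, 3, 10]
The list has 5 elements (odd count).
The middle index is 2 (0-based), and the element there is -2.
Final answer: -2


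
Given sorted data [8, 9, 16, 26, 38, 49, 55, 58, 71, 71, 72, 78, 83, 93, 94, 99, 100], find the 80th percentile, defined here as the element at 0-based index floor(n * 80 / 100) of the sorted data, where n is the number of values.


The dataset has n = 17 elements.
Index = floor(17 * 80 / 100) = floor(1360 / 100) = floor(13.6) = 13
Counting from index 0 in the sorted data, the element at index 13 is 93.
Final answer: 93


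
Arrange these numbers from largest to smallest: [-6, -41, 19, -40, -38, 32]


Original list: [-6, -41, 19, -40, -38, 32]
Repeatedly take the largest remaining element:
  Remaining [-6, -41, 19, -40, -38, 32] -> largest is 32
  Remaining [-6, -41, 19, -40, -38] -> largest is 19
  Remaining [-6, -41, -40, -38] -> largest is -6
  Remaining [-41, -40, -38] -> largest is -38
  Remaining [-41, -40] -> largest is -40
  Remaining [-41] -> largest is -41
Collecting the picks in order gives the descending list.
Final answer: [32, 19, -6, -38, -40, -41]


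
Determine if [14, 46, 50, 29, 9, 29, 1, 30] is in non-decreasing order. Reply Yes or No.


Check consecutive pairs:
  14 <= 46? True
  46 <= 50? True
  50 <= 29? False
  29 <= 9? False
  9 <= 29? True
  29 <= 1? False
  1 <= 30? True
3 consecutive pair(s) are out of order, so the list is not sorted.
Final answer: No


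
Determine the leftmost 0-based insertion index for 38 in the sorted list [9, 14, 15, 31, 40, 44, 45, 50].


List is sorted: [9, 14, 15, 31, 40, 44, 45, 50]
We need the leftmost position where 38 can be inserted, i.e. the first index whose element is >= 38 (or the end of the list if none is).
Binary search with low=0, high=8 (0-based indices):
  low=0, high=8, mid=4: a[4]=40 >= 38, so high = 4
  low=0, high=4, mid=2: a[2]=15 < 38, so low = 3
  low=3, high=4, mid=3: a[3]=31 < 38, so low = 4
Now low = high = 4, so the insertion index is 4.
Final answer: 4


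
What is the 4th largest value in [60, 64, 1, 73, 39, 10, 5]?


Sort descending: [73, 64, 60, 39, 10, 5, 1]
The 4th element (1-indexed) is at index 3.
Value = 39
Final answer: 39


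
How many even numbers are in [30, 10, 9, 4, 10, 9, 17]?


Check each element:
  30 is even
  10 is even
  9 is odd
  4 is even
  10 is even
  9 is odd
  17 is odd
Evens: [30, 10, 4, 10]
Count of evens = 4
Final answer: 4


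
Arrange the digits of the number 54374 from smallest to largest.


The number 54374 has digits: 5, 4, 3, 7, 4
Sorted: 3, 4, 4, 5, 7
Joining the sorted digits gives the result.
Final answer: 34457


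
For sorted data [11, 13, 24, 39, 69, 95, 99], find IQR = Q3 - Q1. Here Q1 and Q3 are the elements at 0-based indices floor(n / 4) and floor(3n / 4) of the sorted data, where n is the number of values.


The data has n = 7 elements.
Q1 index = floor(7 / 4) = floor(1.75) = 1; Q3 index = floor(3 * 7 / 4) = floor(5.25) = 5
Q1 = element at index 1 = 13
Q3 = element at index 5 = 95
IQR = 95 - 13 = 82
Final answer: 82


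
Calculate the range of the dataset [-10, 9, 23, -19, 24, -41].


Maximum value: 24
Minimum value: -41
Range = 24 - (-41) = 65
Final answer: 65


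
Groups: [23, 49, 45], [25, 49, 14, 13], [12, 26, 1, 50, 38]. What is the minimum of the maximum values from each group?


Find max of each group:
  Group 1: [23, 49, 45] -> max = 49
  Group 2: [25, 49, 14, 13] -> max = 49
  Group 3: [12, 26, 1, 50, 38] -> max = 50
Maxes: [49, 49, 50]
Minimum of maxes = 49
Final answer: 49


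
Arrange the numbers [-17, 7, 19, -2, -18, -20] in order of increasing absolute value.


Compute absolute values:
  |-17| = 17
  |7| = 7
  |19| = 19
  |-2| = 2
  |-18| = 18
  |-20| = 20
Absolute values in increasing order: 2 < 7 < 17 < 18 < 19 < 20
Listing the original numbers in that order gives the answer.
Final answer: [-2, 7, -17, -18, 19, -20]


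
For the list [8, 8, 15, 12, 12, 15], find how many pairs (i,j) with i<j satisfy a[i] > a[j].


For each element, count the later elements that are smaller than it:
  8 (index 0): smaller elements after it = [] -> 0
  8 (index 1): smaller elements after it = [] -> 0
  15 (index 2): smaller elements after it = [12, 12] -> 2
  12 (index 3): smaller elements after it = [] -> 0
  12 (index 4): smaller elements after it = [] -> 0
Total inversions = 0 + 0 + 2 + 0 + 0 = 2
Final answer: 2


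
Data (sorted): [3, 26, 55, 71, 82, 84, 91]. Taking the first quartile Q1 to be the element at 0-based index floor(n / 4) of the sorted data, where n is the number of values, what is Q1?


The list has n = 7 elements.
Q1 index = floor(7 / 4) = floor(1.75) = 1
Counting from index 0 in the sorted data, the element at index 1 is 26.
Final answer: 26


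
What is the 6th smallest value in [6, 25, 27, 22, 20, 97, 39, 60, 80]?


Sort ascending: [6, 20, 22, 25, 27, 39, 60, 80, 97]
The 6th element (1-indexed) is at index 5.
Value = 39
Final answer: 39


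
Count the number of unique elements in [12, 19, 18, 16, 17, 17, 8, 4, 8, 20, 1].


List all unique values:
Distinct values: [1, 4, 8, 12, 16, 17, 18, 19, 20]
Count = 9
Final answer: 9


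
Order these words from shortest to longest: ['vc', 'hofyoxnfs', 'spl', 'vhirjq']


Compute lengths:
  'vc' has length 2
  'hofyoxnfs' has length 9
  'spl' has length 3
  'vhirjq' has length 6
Lengths in increasing order: 2 < 3 < 6 < 9
Listing the words in that order gives the answer.
Final answer: ['vc', 'spl', 'vhirjq', 'hofyoxnfs']


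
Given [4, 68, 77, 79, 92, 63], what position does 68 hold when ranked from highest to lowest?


Sort descending: [92, 79, 77, 68, 63, 4]
Find 68 in the sorted list.
68 is at position 4.
Final answer: 4


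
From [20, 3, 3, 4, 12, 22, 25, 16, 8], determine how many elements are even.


Check each element:
  20 is even
  3 is odd
  3 is odd
  4 is even
  12 is even
  22 is even
  25 is odd
  16 is even
  8 is even
Evens: [20, 4, 12, 22, 16, 8]
Count of evens = 6
Final answer: 6


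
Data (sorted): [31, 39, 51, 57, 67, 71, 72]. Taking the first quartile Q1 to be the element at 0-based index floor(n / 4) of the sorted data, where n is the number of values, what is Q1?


The list has n = 7 elements.
Q1 index = floor(7 / 4) = floor(1.75) = 1
Counting from index 0 in the sorted data, the element at index 1 is 39.
Final answer: 39


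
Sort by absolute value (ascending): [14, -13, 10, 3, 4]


Compute absolute values:
  |14| = 14
  |-13| = 13
  |10| = 10
  |3| = 3
  |4| = 4
Absolute values in increasing order: 3 < 4 < 10 < 13 < 14
Listing the original numbers in that order gives the answer.
Final answer: [3, 4, 10, -13, 14]


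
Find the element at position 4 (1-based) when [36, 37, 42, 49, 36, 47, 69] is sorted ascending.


Sort ascending: [36, 36, 37, 42, 47, 49, 69]
The 4th element (1-indexed) is at index 3.
Value = 42
Final answer: 42


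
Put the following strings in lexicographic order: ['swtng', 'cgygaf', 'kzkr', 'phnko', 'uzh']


Compare strings character by character (the first differing letter decides):
  'cgygaf' < 'kzkr' since 'c' < 'k' at position 1
  'kzkr' < 'phnko' since 'k' < 'p' at position 1
  'phnko' < 'swtng' since 'p' < 's' at position 1
  'swtng' < 'uzh' since 's' < 'u' at position 1
Chaining these comparisons gives the alphabetical order.
Final answer: ['cgygaf', 'kzkr', 'phnko', 'swtng', 'uzh']


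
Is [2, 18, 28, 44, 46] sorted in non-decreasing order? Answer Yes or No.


Check consecutive pairs:
  2 <= 18? True
  18 <= 28? True
  28 <= 44? True
  44 <= 46? True
Every consecutive pair is in order, so the list is non-decreasing.
Final answer: Yes


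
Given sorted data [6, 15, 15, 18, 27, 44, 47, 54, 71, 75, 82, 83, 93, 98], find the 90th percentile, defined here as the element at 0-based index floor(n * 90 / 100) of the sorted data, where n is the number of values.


The dataset has n = 14 elements.
Index = floor(14 * 90 / 100) = floor(1260 / 100) = floor(12.6) = 12
Counting from index 0 in the sorted data, the element at index 12 is 93.
Final answer: 93


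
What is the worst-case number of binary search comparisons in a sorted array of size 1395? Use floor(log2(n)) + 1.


Binary search halves the search space each step.
Maximum comparisons = floor(log2(1395)) + 1
log2(1395) = 10.446
floor(log2(1395)) = 10, so 10 + 1 = 11
Final answer: 11


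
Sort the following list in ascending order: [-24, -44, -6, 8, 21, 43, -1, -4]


Original list: [-24, -44, -6, 8, 21, 43, -1, -4]
Repeatedly take the smallest remaining element:
  Remaining [-24, -44, -6, 8, 21, 43, -1, -4] -> smallest is -44
  Remaining [-24, -6, 8, 21, 43, -1, -4] -> smallest is -24
  Remaining [-6, 8, 21, 43, -1, -4] -> smallest is -6
  Remaining [8, 21, 43, -1, -4] -> smallest is -4
  Remaining [8, 21, 43, -1] -> smallest is -1
  Remaining [8, 21, 43] -> smallest is 8
  Remaining [21, 43] -> smallest is 21
  Remaining [43] -> smallest is 43
Collecting the picks in order gives the sorted list.
Final answer: [-44, -24, -6, -4, -1, 8, 21, 43]


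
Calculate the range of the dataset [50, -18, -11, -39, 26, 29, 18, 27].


Maximum value: 50
Minimum value: -39
Range = 50 - (-39) = 89
Final answer: 89


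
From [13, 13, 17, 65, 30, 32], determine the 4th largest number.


Sort descending: [65, 32, 30, 17, 13, 13]
The 4th element (1-indexed) is at index 3.
Value = 17
Final answer: 17


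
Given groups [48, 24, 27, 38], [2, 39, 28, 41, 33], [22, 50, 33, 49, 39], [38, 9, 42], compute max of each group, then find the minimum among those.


Find max of each group:
  Group 1: [48, 24, 27, 38] -> max = 48
  Group 2: [2, 39, 28, 41, 33] -> max = 41
  Group 3: [22, 50, 33, 49, 39] -> max = 50
  Group 4: [38, 9, 42] -> max = 42
Maxes: [48, 41, 50, 42]
Minimum of maxes = 41
Final answer: 41


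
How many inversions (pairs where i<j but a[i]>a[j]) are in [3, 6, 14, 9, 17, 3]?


For each element, count the later elements that are smaller than it:
  3 (index 0): smaller elements after it = [] -> 0
  6 (index 1): smaller elements after it = [3] -> 1
  14 (index 2): smaller elements after it = [9, 3] -> 2
  9 (index 3): smaller elements after it = [3] -> 1
  17 (index 4): smaller elements after it = [3] -> 1
Total inversions = 0 + 1 + 2 + 1 + 1 = 5
Final answer: 5


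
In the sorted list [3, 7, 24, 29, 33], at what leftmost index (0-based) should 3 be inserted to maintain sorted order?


List is sorted: [3, 7, 24, 29, 33]
We need the leftmost position where 3 can be inserted, i.e. the first index whose element is >= 3 (or the end of the list if none is).
Binary search with low=0, high=5 (0-based indices):
  low=0, high=5, mid=2: a[2]=24 >= 3, so high = 2
  low=0, high=2, mid=1: a[1]=7 >= 3, so high = 1
  low=0, high=1, mid=0: a[0]=3 >= 3, so high = 0
Now low = high = 0, so the insertion index is 0.
Final answer: 0


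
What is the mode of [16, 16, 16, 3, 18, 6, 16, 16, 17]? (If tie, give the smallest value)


Count the frequency of each value:
  3 appears 1 time(s)
  6 appears 1 time(s)
  16 appears 5 time(s)
  17 appears 1 time(s)
  18 appears 1 time(s)
Maximum frequency is 5.
Only 16 reaches that frequency, so it is the mode.
Final answer: 16


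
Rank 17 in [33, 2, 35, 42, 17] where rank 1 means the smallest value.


Sort ascending: [2, 17, 33, 35, 42]
Find 17 in the sorted list.
17 is at position 2 (1-indexed).
Final answer: 2


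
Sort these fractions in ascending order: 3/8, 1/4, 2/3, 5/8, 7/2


Convert to decimal for comparison:
  3/8 = 0.375
  1/4 = 0.25
  2/3 = 0.6667
  5/8 = 0.625
  7/2 = 3.5
Decimals in increasing order: 0.25 < 0.375 < 0.625 < 0.6667 < 3.5
Writing each back as its fraction gives the sorted order.
Final answer: 1/4, 3/8, 5/8, 2/3, 7/2


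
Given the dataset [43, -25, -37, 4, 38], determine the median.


First, sort the list: [-37, -25, 4, 38, 43]
The list has 5 elements (odd count).
The middle index is 2 (0-based), and the element there is 4.
Final answer: 4


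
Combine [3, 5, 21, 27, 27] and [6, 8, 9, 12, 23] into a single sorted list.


List A: [3, 5, 21, 27, 27]
List B: [6, 8, 9, 12, 23]
Repeatedly compare the front elements and take the smaller:
  3 vs 6 -> take 3
  5 vs 6 -> take 5
  21 vs 6 -> take 6
  21 vs 8 -> take 8
  21 vs 9 -> take 9
  21 vs 12 -> take 12
  21 vs 23 -> take 21
  27 vs 23 -> take 23
  B is exhausted; append the rest of A: [27, 27]
Final answer: [3, 5, 6, 8, 9, 12, 21, 23, 27, 27]


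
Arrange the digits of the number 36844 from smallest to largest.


The number 36844 has digits: 3, 6, 8, 4, 4
Sorted: 3, 4, 4, 6, 8
Joining the sorted digits gives the result.
Final answer: 34468


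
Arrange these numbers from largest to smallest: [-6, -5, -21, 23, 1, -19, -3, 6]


Original list: [-6, -5, -21, 23, 1, -19, -3, 6]
Repeatedly take the largest remaining element:
  Remaining [-6, -5, -21, 23, 1, -19, -3, 6] -> largest is 23
  Remaining [-6, -5, -21, 1, -19, -3, 6] -> largest is 6
  Remaining [-6, -5, -21, 1, -19, -3] -> largest is 1
  Remaining [-6, -5, -21, -19, -3] -> largest is -3
  Remaining [-6, -5, -21, -19] -> largest is -5
  Remaining [-6, -21, -19] -> largest is -6
  Remaining [-21, -19] -> largest is -19
  Remaining [-21] -> largest is -21
Collecting the picks in order gives the descending list.
Final answer: [23, 6, 1, -3, -5, -6, -19, -21]


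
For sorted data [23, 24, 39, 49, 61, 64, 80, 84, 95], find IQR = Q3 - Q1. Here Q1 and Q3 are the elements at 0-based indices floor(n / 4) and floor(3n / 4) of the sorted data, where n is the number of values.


The data has n = 9 elements.
Q1 index = floor(9 / 4) = floor(2.25) = 2; Q3 index = floor(3 * 9 / 4) = floor(6.75) = 6
Q1 = element at index 2 = 39
Q3 = element at index 6 = 80
IQR = 80 - 39 = 41
Final answer: 41


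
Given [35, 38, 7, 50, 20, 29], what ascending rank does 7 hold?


Sort ascending: [7, 20, 29, 35, 38, 50]
Find 7 in the sorted list.
7 is at position 1 (1-indexed).
Final answer: 1


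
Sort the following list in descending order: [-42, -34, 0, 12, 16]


Original list: [-42, -34, 0, 12, 16]
Repeatedly take the largest remaining element:
  Remaining [-42, -34, 0, 12, 16] -> largest is 16
  Remaining [-42, -34, 0, 12] -> largest is 12
  Remaining [-42, -34, 0] -> largest is 0
  Remaining [-42, -34] -> largest is -34
  Remaining [-42] -> largest is -42
Collecting the picks in order gives the descending list.
Final answer: [16, 12, 0, -34, -42]


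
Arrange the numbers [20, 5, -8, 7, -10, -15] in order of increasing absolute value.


Compute absolute values:
  |20| = 20
  |5| = 5
  |-8| = 8
  |7| = 7
  |-10| = 10
  |-15| = 15
Absolute values in increasing order: 5 < 7 < 8 < 10 < 15 < 20
Listing the original numbers in that order gives the answer.
Final answer: [5, 7, -8, -10, -15, 20]


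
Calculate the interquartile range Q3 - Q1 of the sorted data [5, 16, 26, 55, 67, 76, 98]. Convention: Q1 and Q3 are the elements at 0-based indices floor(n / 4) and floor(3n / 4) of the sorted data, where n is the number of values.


The data has n = 7 elements.
Q1 index = floor(7 / 4) = floor(1.75) = 1; Q3 index = floor(3 * 7 / 4) = floor(5.25) = 5
Q1 = element at index 1 = 16
Q3 = element at index 5 = 76
IQR = 76 - 16 = 60
Final answer: 60


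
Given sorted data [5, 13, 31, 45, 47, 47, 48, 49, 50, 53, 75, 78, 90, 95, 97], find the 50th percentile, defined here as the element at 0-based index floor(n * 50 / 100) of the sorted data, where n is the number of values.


The dataset has n = 15 elements.
Index = floor(15 * 50 / 100) = floor(750 / 100) = floor(7.5) = 7
Counting from index 0 in the sorted data, the element at index 7 is 49.
Final answer: 49


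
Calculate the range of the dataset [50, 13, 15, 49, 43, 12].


Maximum value: 50
Minimum value: 12
Range = 50 - 12 = 38
Final answer: 38


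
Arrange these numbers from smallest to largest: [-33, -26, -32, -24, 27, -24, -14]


Original list: [-33, -26, -32, -24, 27, -24, -14]
Repeatedly take the smallest remaining element:
  Remaining [-33, -26, -32, -24, 27, -24, -14] -> smallest is -33
  Remaining [-26, -32, -24, 27, -24, -14] -> smallest is -32
  Remaining [-26, -24, 27, -24, -14] -> smallest is -26
  Remaining [-24, 27, -24, -14] -> smallest is -24
  Remaining [27, -24, -14] -> smallest is -24
  Remaining [27, -14] -> smallest is -14
  Remaining [27] -> smallest is 27
Collecting the picks in order gives the sorted list.
Final answer: [-33, -32, -26, -24, -24, -14, 27]


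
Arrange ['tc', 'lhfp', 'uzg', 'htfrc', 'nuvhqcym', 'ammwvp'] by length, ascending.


Compute lengths:
  'tc' has length 2
  'lhfp' has length 4
  'uzg' has length 3
  'htfrc' has length 5
  'nuvhqcym' has length 8
  'ammwvp' has length 6
Lengths in increasing order: 2 < 3 < 4 < 5 < 6 < 8
Listing the words in that order gives the answer.
Final answer: ['tc', 'uzg', 'lhfp', 'htfrc', 'ammwvp', 'nuvhqcym']


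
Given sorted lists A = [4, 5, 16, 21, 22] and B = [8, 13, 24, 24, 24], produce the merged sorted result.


List A: [4, 5, 16, 21, 22]
List B: [8, 13, 24, 24, 24]
Repeatedly compare the front elements and take the smaller:
  4 vs 8 -> take 4
  5 vs 8 -> take 5
  16 vs 8 -> take 8
  16 vs 13 -> take 13
  16 vs 24 -> take 16
  21 vs 24 -> take 21
  22 vs 24 -> take 22
  A is exhausted; append the rest of B: [24, 24, 24]
Final answer: [4, 5, 8, 13, 16, 21, 22, 24, 24, 24]


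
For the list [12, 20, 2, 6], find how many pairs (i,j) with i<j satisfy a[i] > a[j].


For each element, count the later elements that are smaller than it:
  12 (index 0): smaller elements after it = [2, 6] -> 2
  20 (index 1): smaller elements after it = [2, 6] -> 2
  2 (index 2): smaller elements after it = [] -> 0
Total inversions = 2 + 2 + 0 = 4
Final answer: 4


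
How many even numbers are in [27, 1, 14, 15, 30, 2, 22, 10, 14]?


Check each element:
  27 is odd
  1 is odd
  14 is even
  15 is odd
  30 is even
  2 is even
  22 is even
  10 is even
  14 is even
Evens: [14, 30, 2, 22, 10, 14]
Count of evens = 6
Final answer: 6


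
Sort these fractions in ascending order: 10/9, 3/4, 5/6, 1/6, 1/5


Convert to decimal for comparison:
  10/9 = 1.1111
  3/4 = 0.75
  5/6 = 0.8333
  1/6 = 0.1667
  1/5 = 0.2
Decimals in increasing order: 0.1667 < 0.2 < 0.75 < 0.8333 < 1.1111
Writing each back as its fraction gives the sorted order.
Final answer: 1/6, 1/5, 3/4, 5/6, 10/9


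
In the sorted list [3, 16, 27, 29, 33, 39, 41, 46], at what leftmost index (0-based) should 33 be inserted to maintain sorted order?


List is sorted: [3, 16, 27, 29, 33, 39, 41, 46]
We need the leftmost position where 33 can be inserted, i.e. the first index whose element is >= 33 (or the end of the list if none is).
Binary search with low=0, high=8 (0-based indices):
  low=0, high=8, mid=4: a[4]=33 >= 33, so high = 4
  low=0, high=4, mid=2: a[2]=27 < 33, so low = 3
  low=3, high=4, mid=3: a[3]=29 < 33, so low = 4
Now low = high = 4, so the insertion index is 4.
Final answer: 4


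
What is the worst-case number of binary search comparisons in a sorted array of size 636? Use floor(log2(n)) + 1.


Binary search halves the search space each step.
Maximum comparisons = floor(log2(636)) + 1
log2(636) = 9.3129
floor(log2(636)) = 9, so 9 + 1 = 10
Final answer: 10


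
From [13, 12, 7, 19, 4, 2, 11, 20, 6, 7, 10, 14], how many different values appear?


List all unique values:
Distinct values: [2, 4, 6, 7, 10, 11, 12, 13, 14, 19, 20]
Count = 11
Final answer: 11


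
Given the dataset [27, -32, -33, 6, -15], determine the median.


First, sort the list: [-33, -32, -15, 6, 27]
The list has 5 elements (odd count).
The middle index is 2 (0-based), and the element there is -15.
Final answer: -15


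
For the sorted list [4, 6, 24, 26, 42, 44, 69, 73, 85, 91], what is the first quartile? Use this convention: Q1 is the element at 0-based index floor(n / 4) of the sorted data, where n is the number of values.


The list has n = 10 elements.
Q1 index = floor(10 / 4) = floor(2.5) = 2
Counting from index 0 in the sorted data, the element at index 2 is 24.
Final answer: 24


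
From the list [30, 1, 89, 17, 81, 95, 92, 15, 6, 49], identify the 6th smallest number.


Sort ascending: [1, 6, 15, 17, 30, 49, 81, 89, 92, 95]
The 6th element (1-indexed) is at index 5.
Value = 49
Final answer: 49


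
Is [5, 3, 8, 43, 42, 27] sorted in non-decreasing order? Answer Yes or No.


Check consecutive pairs:
  5 <= 3? False
  3 <= 8? True
  8 <= 43? True
  43 <= 42? False
  42 <= 27? False
3 consecutive pair(s) are out of order, so the list is not sorted.
Final answer: No


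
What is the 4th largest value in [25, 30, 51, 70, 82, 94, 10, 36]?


Sort descending: [94, 82, 70, 51, 36, 30, 25, 10]
The 4th element (1-indexed) is at index 3.
Value = 51
Final answer: 51


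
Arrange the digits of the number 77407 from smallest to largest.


The number 77407 has digits: 7, 7, 4, 0, 7
Sorted: 0, 4, 7, 7, 7
Joining the sorted digits gives the result.
Final answer: 04777


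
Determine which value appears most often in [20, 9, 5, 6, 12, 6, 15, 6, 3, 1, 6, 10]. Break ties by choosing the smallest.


Count the frequency of each value:
  1 appears 1 time(s)
  3 appears 1 time(s)
  5 appears 1 time(s)
  6 appears 4 time(s)
  9 appears 1 time(s)
  10 appears 1 time(s)
  12 appears 1 time(s)
  15 appears 1 time(s)
  20 appears 1 time(s)
Maximum frequency is 4.
Only 6 reaches that frequency, so it is the mode.
Final answer: 6


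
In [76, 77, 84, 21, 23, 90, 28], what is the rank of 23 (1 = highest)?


Sort descending: [90, 84, 77, 76, 28, 23, 21]
Find 23 in the sorted list.
23 is at position 6.
Final answer: 6


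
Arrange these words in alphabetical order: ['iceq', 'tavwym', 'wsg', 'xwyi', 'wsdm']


Compare strings character by character (the first differing letter decides):
  'iceq' < 'tavwym' since 'i' < 't' at position 1
  'tavwym' < 'wsdm' since 't' < 'w' at position 1
  'wsdm' < 'wsg' since 'd' < 'g' at position 3
  'wsg' < 'xwyi' since 'w' < 'x' at position 1
Chaining these comparisons gives the alphabetical order.
Final answer: ['iceq', 'tavwym', 'wsdm', 'wsg', 'xwyi']


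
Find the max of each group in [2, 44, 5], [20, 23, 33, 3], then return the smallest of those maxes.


Find max of each group:
  Group 1: [2, 44, 5] -> max = 44
  Group 2: [20, 23, 33, 3] -> max = 33
Maxes: [44, 33]
Minimum of maxes = 33
Final answer: 33


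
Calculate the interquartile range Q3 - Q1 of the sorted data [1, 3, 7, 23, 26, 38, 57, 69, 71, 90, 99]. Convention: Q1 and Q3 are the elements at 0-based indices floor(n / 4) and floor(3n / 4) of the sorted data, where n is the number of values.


The data has n = 11 elements.
Q1 index = floor(11 / 4) = floor(2.75) = 2; Q3 index = floor(3 * 11 / 4) = floor(8.25) = 8
Q1 = element at index 2 = 7
Q3 = element at index 8 = 71
IQR = 71 - 7 = 64
Final answer: 64


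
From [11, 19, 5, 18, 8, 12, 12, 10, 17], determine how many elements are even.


Check each element:
  11 is odd
  19 is odd
  5 is odd
  18 is even
  8 is even
  12 is even
  12 is even
  10 is even
  17 is odd
Evens: [18, 8, 12, 12, 10]
Count of evens = 5
Final answer: 5


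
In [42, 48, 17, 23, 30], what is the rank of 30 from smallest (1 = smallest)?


Sort ascending: [17, 23, 30, 42, 48]
Find 30 in the sorted list.
30 is at position 3 (1-indexed).
Final answer: 3


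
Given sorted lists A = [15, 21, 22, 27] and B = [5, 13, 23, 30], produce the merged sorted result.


List A: [15, 21, 22, 27]
List B: [5, 13, 23, 30]
Repeatedly compare the front elements and take the smaller:
  15 vs 5 -> take 5
  15 vs 13 -> take 13
  15 vs 23 -> take 15
  21 vs 23 -> take 21
  22 vs 23 -> take 22
  27 vs 23 -> take 23
  27 vs 30 -> take 27
  A is exhausted; append the rest of B: [30]
Final answer: [5, 13, 15, 21, 22, 23, 27, 30]


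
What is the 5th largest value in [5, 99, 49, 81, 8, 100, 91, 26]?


Sort descending: [100, 99, 91, 81, 49, 26, 8, 5]
The 5th element (1-indexed) is at index 4.
Value = 49
Final answer: 49


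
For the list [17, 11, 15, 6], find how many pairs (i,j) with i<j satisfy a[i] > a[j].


For each element, count the later elements that are smaller than it:
  17 (index 0): smaller elements after it = [11, 15, 6] -> 3
  11 (index 1): smaller elements after it = [6] -> 1
  15 (index 2): smaller elements after it = [6] -> 1
Total inversions = 3 + 1 + 1 = 5
Final answer: 5


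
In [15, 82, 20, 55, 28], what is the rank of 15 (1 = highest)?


Sort descending: [82, 55, 28, 20, 15]
Find 15 in the sorted list.
15 is at position 5.
Final answer: 5


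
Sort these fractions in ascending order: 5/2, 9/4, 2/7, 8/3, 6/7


Convert to decimal for comparison:
  5/2 = 2.5
  9/4 = 2.25
  2/7 = 0.2857
  8/3 = 2.6667
  6/7 = 0.8571
Decimals in increasing order: 0.2857 < 0.8571 < 2.25 < 2.5 < 2.6667
Writing each back as its fraction gives the sorted order.
Final answer: 2/7, 6/7, 9/4, 5/2, 8/3


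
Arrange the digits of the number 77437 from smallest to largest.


The number 77437 has digits: 7, 7, 4, 3, 7
Sorted: 3, 4, 7, 7, 7
Joining the sorted digits gives the result.
Final answer: 34777


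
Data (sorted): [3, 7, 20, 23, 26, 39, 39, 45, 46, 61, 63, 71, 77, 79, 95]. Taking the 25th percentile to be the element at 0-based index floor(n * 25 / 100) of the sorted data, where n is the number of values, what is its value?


The dataset has n = 15 elements.
Index = floor(15 * 25 / 100) = floor(375 / 100) = floor(3.75) = 3
Counting from index 0 in the sorted data, the element at index 3 is 23.
Final answer: 23


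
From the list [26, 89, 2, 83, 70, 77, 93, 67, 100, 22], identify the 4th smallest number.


Sort ascending: [2, 22, 26, 67, 70, 77, 83, 89, 93, 100]
The 4th element (1-indexed) is at index 3.
Value = 67
Final answer: 67


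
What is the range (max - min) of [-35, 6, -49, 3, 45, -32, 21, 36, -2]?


Maximum value: 45
Minimum value: -49
Range = 45 - (-49) = 94
Final answer: 94


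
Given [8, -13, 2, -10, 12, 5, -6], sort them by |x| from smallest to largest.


Compute absolute values:
  |8| = 8
  |-13| = 13
  |2| = 2
  |-10| = 10
  |12| = 12
  |5| = 5
  |-6| = 6
Absolute values in increasing order: 2 < 5 < 6 < 8 < 10 < 12 < 13
Listing the original numbers in that order gives the answer.
Final answer: [2, 5, -6, 8, -10, 12, -13]


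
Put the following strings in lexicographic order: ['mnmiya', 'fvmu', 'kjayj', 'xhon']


Compare strings character by character (the first differing letter decides):
  'fvmu' < 'kjayj' since 'f' < 'k' at position 1
  'kjayj' < 'mnmiya' since 'k' < 'm' at position 1
  'mnmiya' < 'xhon' since 'm' < 'x' at position 1
Chaining these comparisons gives the alphabetical order.
Final answer: ['fvmu', 'kjayj', 'mnmiya', 'xhon']


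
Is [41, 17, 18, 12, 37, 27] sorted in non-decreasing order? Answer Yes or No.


Check consecutive pairs:
  41 <= 17? False
  17 <= 18? True
  18 <= 12? False
  12 <= 37? True
  37 <= 27? False
3 consecutive pair(s) are out of order, so the list is not sorted.
Final answer: No


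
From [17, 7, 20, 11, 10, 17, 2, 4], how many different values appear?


List all unique values:
Distinct values: [2, 4, 7, 10, 11, 17, 20]
Count = 7
Final answer: 7


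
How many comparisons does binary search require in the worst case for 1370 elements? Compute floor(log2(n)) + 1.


Binary search halves the search space each step.
Maximum comparisons = floor(log2(1370)) + 1
log2(1370) = 10.42
floor(log2(1370)) = 10, so 10 + 1 = 11
Final answer: 11


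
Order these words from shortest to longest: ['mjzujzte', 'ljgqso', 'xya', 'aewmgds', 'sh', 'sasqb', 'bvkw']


Compute lengths:
  'mjzujzte' has length 8
  'ljgqso' has length 6
  'xya' has length 3
  'aewmgds' has length 7
  'sh' has length 2
  'sasqb' has length 5
  'bvkw' has length 4
Lengths in increasing order: 2 < 3 < 4 < 5 < 6 < 7 < 8
Listing the words in that order gives the answer.
Final answer: ['sh', 'xya', 'bvkw', 'sasqb', 'ljgqso', 'aewmgds', 'mjzujzte']


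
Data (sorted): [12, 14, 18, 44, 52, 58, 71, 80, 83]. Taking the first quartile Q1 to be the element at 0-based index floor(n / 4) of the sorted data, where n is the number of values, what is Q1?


The list has n = 9 elements.
Q1 index = floor(9 / 4) = floor(2.25) = 2
Counting from index 0 in the sorted data, the element at index 2 is 18.
Final answer: 18


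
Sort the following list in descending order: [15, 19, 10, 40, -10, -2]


Original list: [15, 19, 10, 40, -10, -2]
Repeatedly take the largest remaining element:
  Remaining [15, 19, 10, 40, -10, -2] -> largest is 40
  Remaining [15, 19, 10, -10, -2] -> largest is 19
  Remaining [15, 10, -10, -2] -> largest is 15
  Remaining [10, -10, -2] -> largest is 10
  Remaining [-10, -2] -> largest is -2
  Remaining [-10] -> largest is -10
Collecting the picks in order gives the descending list.
Final answer: [40, 19, 15, 10, -2, -10]


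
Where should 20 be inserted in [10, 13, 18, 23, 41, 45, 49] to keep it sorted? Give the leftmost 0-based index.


List is sorted: [10, 13, 18, 23, 41, 45, 49]
We need the leftmost position where 20 can be inserted, i.e. the first index whose element is >= 20 (or the end of the list if none is).
Binary search with low=0, high=7 (0-based indices):
  low=0, high=7, mid=3: a[3]=23 >= 20, so high = 3
  low=0, high=3, mid=1: a[1]=13 < 20, so low = 2
  low=2, high=3, mid=2: a[2]=18 < 20, so low = 3
Now low = high = 3, so the insertion index is 3.
Final answer: 3


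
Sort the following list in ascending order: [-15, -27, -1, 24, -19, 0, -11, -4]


Original list: [-15, -27, -1, 24, -19, 0, -11, -4]
Repeatedly take the smallest remaining element:
  Remaining [-15, -27, -1, 24, -19, 0, -11, -4] -> smallest is -27
  Remaining [-15, -1, 24, -19, 0, -11, -4] -> smallest is -19
  Remaining [-15, -1, 24, 0, -11, -4] -> smallest is -15
  Remaining [-1, 24, 0, -11, -4] -> smallest is -11
  Remaining [-1, 24, 0, -4] -> smallest is -4
  Remaining [-1, 24, 0] -> smallest is -1
  Remaining [24, 0] -> smallest is 0
  Remaining [24] -> smallest is 24
Collecting the picks in order gives the sorted list.
Final answer: [-27, -19, -15, -11, -4, -1, 0, 24]


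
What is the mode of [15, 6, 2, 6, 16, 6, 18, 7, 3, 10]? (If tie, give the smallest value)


Count the frequency of each value:
  2 appears 1 time(s)
  3 appears 1 time(s)
  6 appears 3 time(s)
  7 appears 1 time(s)
  10 appears 1 time(s)
  15 appears 1 time(s)
  16 appears 1 time(s)
  18 appears 1 time(s)
Maximum frequency is 3.
Only 6 reaches that frequency, so it is the mode.
Final answer: 6


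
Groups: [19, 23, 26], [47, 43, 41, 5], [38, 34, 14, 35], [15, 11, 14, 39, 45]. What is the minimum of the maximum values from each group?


Find max of each group:
  Group 1: [19, 23, 26] -> max = 26
  Group 2: [47, 43, 41, 5] -> max = 47
  Group 3: [38, 34, 14, 35] -> max = 38
  Group 4: [15, 11, 14, 39, 45] -> max = 45
Maxes: [26, 47, 38, 45]
Minimum of maxes = 26
Final answer: 26


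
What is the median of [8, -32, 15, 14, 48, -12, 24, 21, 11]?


First, sort the list: [-32, -12, 8, 11, 14, 15, 21, 24, 48]
The list has 9 elements (odd count).
The middle index is 4 (0-based), and the element there is 14.
Final answer: 14


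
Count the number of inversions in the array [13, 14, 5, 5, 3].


For each element, count the later elements that are smaller than it:
  13 (index 0): smaller elements after it = [5, 5, 3] -> 3
  14 (index 1): smaller elements after it = [5, 5, 3] -> 3
  5 (index 2): smaller elements after it = [3] -> 1
  5 (index 3): smaller elements after it = [3] -> 1
Total inversions = 3 + 3 + 1 + 1 = 8
Final answer: 8


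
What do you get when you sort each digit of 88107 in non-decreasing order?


The number 88107 has digits: 8, 8, 1, 0, 7
Sorted: 0, 1, 7, 8, 8
Joining the sorted digits gives the result.
Final answer: 01788


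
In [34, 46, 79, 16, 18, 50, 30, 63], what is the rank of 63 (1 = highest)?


Sort descending: [79, 63, 50, 46, 34, 30, 18, 16]
Find 63 in the sorted list.
63 is at position 2.
Final answer: 2


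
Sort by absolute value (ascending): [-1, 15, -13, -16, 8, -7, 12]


Compute absolute values:
  |-1| = 1
  |15| = 15
  |-13| = 13
  |-16| = 16
  |8| = 8
  |-7| = 7
  |12| = 12
Absolute values in increasing order: 1 < 7 < 8 < 12 < 13 < 15 < 16
Listing the original numbers in that order gives the answer.
Final answer: [-1, -7, 8, 12, -13, 15, -16]


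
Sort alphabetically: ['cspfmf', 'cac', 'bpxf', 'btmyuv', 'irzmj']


Compare strings character by character (the first differing letter decides):
  'bpxf' < 'btmyuv' since 'p' < 't' at position 2
  'btmyuv' < 'cac' since 'b' < 'c' at position 1
  'cac' < 'cspfmf' since 'a' < 's' at position 2
  'cspfmf' < 'irzmj' since 'c' < 'i' at position 1
Chaining these comparisons gives the alphabetical order.
Final answer: ['bpxf', 'btmyuv', 'cac', 'cspfmf', 'irzmj']


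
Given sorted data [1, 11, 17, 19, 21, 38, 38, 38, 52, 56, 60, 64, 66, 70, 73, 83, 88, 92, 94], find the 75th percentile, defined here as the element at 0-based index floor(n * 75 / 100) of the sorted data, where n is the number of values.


The dataset has n = 19 elements.
Index = floor(19 * 75 / 100) = floor(1425 / 100) = floor(14.25) = 14
Counting from index 0 in the sorted data, the element at index 14 is 73.
Final answer: 73


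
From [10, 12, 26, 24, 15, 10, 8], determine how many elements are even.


Check each element:
  10 is even
  12 is even
  26 is even
  24 is even
  15 is odd
  10 is even
  8 is even
Evens: [10, 12, 26, 24, 10, 8]
Count of evens = 6
Final answer: 6


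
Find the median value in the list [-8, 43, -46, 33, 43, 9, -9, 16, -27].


First, sort the list: [-46, -27, -9, -8, 9, 16, 33, 43, 43]
The list has 9 elements (odd count).
The middle index is 4 (0-based), and the element there is 9.
Final answer: 9


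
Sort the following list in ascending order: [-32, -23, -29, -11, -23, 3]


Original list: [-32, -23, -29, -11, -23, 3]
Repeatedly take the smallest remaining element:
  Remaining [-32, -23, -29, -11, -23, 3] -> smallest is -32
  Remaining [-23, -29, -11, -23, 3] -> smallest is -29
  Remaining [-23, -11, -23, 3] -> smallest is -23
  Remaining [-11, -23, 3] -> smallest is -23
  Remaining [-11, 3] -> smallest is -11
  Remaining [3] -> smallest is 3
Collecting the picks in order gives the sorted list.
Final answer: [-32, -29, -23, -23, -11, 3]


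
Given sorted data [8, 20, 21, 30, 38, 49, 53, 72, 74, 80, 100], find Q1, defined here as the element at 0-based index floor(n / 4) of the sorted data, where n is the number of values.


The list has n = 11 elements.
Q1 index = floor(11 / 4) = floor(2.75) = 2
Counting from index 0 in the sorted data, the element at index 2 is 21.
Final answer: 21


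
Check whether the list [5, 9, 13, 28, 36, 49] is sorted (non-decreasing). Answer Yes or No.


Check consecutive pairs:
  5 <= 9? True
  9 <= 13? True
  13 <= 28? True
  28 <= 36? True
  36 <= 49? True
Every consecutive pair is in order, so the list is non-decreasing.
Final answer: Yes


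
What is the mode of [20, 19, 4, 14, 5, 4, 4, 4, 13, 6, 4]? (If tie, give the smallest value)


Count the frequency of each value:
  4 appears 5 time(s)
  5 appears 1 time(s)
  6 appears 1 time(s)
  13 appears 1 time(s)
  14 appears 1 time(s)
  19 appears 1 time(s)
  20 appears 1 time(s)
Maximum frequency is 5.
Only 4 reaches that frequency, so it is the mode.
Final answer: 4


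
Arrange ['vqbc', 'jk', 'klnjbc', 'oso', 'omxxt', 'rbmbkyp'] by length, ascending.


Compute lengths:
  'vqbc' has length 4
  'jk' has length 2
  'klnjbc' has length 6
  'oso' has length 3
  'omxxt' has length 5
  'rbmbkyp' has length 7
Lengths in increasing order: 2 < 3 < 4 < 5 < 6 < 7
Listing the words in that order gives the answer.
Final answer: ['jk', 'oso', 'vqbc', 'omxxt', 'klnjbc', 'rbmbkyp']


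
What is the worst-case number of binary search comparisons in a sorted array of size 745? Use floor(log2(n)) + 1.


Binary search halves the search space each step.
Maximum comparisons = floor(log2(745)) + 1
log2(745) = 9.5411
floor(log2(745)) = 9, so 9 + 1 = 10
Final answer: 10


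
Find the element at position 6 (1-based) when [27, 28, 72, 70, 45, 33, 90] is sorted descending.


Sort descending: [90, 72, 70, 45, 33, 28, 27]
The 6th element (1-indexed) is at index 5.
Value = 28
Final answer: 28


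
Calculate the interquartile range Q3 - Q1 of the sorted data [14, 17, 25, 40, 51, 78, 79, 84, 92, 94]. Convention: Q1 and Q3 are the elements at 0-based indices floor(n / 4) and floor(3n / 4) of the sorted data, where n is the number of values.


The data has n = 10 elements.
Q1 index = floor(10 / 4) = floor(2.5) = 2; Q3 index = floor(3 * 10 / 4) = floor(7.5) = 7
Q1 = element at index 2 = 25
Q3 = element at index 7 = 84
IQR = 84 - 25 = 59
Final answer: 59


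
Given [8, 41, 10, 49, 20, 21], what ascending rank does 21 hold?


Sort ascending: [8, 10, 20, 21, 41, 49]
Find 21 in the sorted list.
21 is at position 4 (1-indexed).
Final answer: 4


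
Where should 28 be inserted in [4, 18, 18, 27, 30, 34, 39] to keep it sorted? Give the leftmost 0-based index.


List is sorted: [4, 18, 18, 27, 30, 34, 39]
We need the leftmost position where 28 can be inserted, i.e. the first index whose element is >= 28 (or the end of the list if none is).
Binary search with low=0, high=7 (0-based indices):
  low=0, high=7, mid=3: a[3]=27 < 28, so low = 4
  low=4, high=7, mid=5: a[5]=34 >= 28, so high = 5
  low=4, high=5, mid=4: a[4]=30 >= 28, so high = 4
Now low = high = 4, so the insertion index is 4.
Final answer: 4


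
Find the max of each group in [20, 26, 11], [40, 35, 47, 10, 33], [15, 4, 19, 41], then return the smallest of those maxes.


Find max of each group:
  Group 1: [20, 26, 11] -> max = 26
  Group 2: [40, 35, 47, 10, 33] -> max = 47
  Group 3: [15, 4, 19, 41] -> max = 41
Maxes: [26, 47, 41]
Minimum of maxes = 26
Final answer: 26


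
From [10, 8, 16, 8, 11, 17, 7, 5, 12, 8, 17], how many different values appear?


List all unique values:
Distinct values: [5, 7, 8, 10, 11, 12, 16, 17]
Count = 8
Final answer: 8


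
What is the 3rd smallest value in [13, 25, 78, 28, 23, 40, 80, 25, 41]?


Sort ascending: [13, 23, 25, 25, 28, 40, 41, 78, 80]
The 3rd element (1-indexed) is at index 2.
Value = 25
Final answer: 25


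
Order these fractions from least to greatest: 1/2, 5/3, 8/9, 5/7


Convert to decimal for comparison:
  1/2 = 0.5
  5/3 = 1.6667
  8/9 = 0.8889
  5/7 = 0.7143
Decimals in increasing order: 0.5 < 0.7143 < 0.8889 < 1.6667
Writing each back as its fraction gives the sorted order.
Final answer: 1/2, 5/7, 8/9, 5/3
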